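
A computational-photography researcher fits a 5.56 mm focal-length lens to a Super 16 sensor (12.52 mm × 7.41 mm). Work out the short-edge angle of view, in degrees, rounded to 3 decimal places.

Angle of view α = 2·arctan(h/2f) with h = 7.41 mm and f = 5.56 mm.
h/2f = 0.66637; arctan(0.66637) ≈ 33.6782°, so α ≈ 67.3564°.

67.356°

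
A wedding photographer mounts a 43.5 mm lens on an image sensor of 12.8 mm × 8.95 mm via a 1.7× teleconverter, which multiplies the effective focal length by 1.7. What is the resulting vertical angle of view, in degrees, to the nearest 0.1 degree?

6.9°

Effective focal length f = 43.5 × 1.7 = 73.95 mm.
α = 2·arctan(8.95 / (2 × 73.95)) = 2·arctan(0.06051) ≈ 6.9259°.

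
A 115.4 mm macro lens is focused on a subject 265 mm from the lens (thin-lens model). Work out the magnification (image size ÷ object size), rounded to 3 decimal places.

Thin lens: 1/f = 1/dₒ + 1/dᵢ → 1/dᵢ = 1/115.4 − 1/265 = 0.0048919 mm⁻¹, so dᵢ ≈ 204.4184 mm.
Magnification m = dᵢ/dₒ = 204.4184/265 ≈ 0.77139.

0.771×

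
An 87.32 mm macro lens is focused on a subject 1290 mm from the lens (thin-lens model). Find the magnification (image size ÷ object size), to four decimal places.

0.0726×

Thin lens: 1/f = 1/dₒ + 1/dᵢ → 1/dᵢ = 1/87.32 − 1/1290 = 0.0106769 mm⁻¹, so dᵢ ≈ 93.6598 mm.
Magnification m = dᵢ/dₒ = 93.6598/1290 ≈ 0.07260.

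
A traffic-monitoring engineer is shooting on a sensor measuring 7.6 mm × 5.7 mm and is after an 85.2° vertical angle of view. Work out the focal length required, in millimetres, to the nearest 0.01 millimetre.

From α = 2·arctan(h/2f) we get f = h / (2·tan(α/2)).
With h = 5.7 mm and α/2 = 42.6°, tan(α/2) ≈ 0.91955, so f ≈ 5.7 / 1.83909 ≈ 3.0994 mm.

3.10 mm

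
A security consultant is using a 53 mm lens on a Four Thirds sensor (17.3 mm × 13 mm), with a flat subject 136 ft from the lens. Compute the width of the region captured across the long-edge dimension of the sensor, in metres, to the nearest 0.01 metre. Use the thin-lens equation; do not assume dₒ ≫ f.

dₒ: 136 ft × 304.8 mm/ft = 41452.80 mm.
Similar triangles through the lens centre give W/dₒ = w/dᵢ; with 1/f = 1/dₒ + 1/dᵢ this gives W = w·(dₒ − f)/f.
W = 17.3 mm × (41452.8 − 53) / 53 = 17.3 × 781.1283 ≈ 13513.519 mm = 13.5135 m.

13.51 m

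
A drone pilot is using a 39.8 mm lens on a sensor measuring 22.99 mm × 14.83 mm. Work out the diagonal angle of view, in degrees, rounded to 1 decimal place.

Sensor diagonal = √(22.99² + 14.83²) = √748.4690 ≈ 27.3582 mm.
Angle of view α = 2·arctan(d/2f) with d = 27.3582 mm and f = 39.8 mm.
d/2f = 0.34370; arctan(0.34370) ≈ 18.9676°, so α ≈ 37.9352°.

37.9°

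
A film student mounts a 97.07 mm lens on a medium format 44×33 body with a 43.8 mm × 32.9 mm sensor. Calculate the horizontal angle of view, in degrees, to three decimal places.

25.427°

Angle of view α = 2·arctan(w/2f) with w = 43.8 mm and f = 97.07 mm.
w/2f = 0.22561; arctan(0.22561) ≈ 12.7137°, so α ≈ 25.4273°.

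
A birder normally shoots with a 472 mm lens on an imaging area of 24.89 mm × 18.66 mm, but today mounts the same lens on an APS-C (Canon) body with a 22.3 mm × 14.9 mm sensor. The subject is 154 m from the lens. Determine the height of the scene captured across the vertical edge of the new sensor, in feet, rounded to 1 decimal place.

15.9 ft

The focal length stays 472 mm; the relevant sensor dimension is now h = 14.9 mm. Object distance dₒ = 154 m = 154000 mm.
Thin-lens field height W = h·(dₒ − f)/f = 14.9 × (154000 − 472)/472 ≈ 4846.541 mm = 4846.541/304.8 ft = 15.9007 ft.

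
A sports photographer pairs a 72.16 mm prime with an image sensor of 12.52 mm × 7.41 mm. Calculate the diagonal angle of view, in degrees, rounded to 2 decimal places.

Sensor diagonal = √(12.52² + 7.41²) = √211.6585 ≈ 14.5485 mm.
Angle of view α = 2·arctan(d/2f) with d = 14.5485 mm and f = 72.16 mm.
d/2f = 0.10081; arctan(0.10081) ≈ 5.7564°, so α ≈ 11.5128°.

11.51°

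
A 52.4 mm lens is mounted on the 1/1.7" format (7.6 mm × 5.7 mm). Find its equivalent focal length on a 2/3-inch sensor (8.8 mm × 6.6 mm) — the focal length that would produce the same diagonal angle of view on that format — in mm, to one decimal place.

60.7 mm

Sensor diagonal = √(7.6² + 5.7²) = √90.2500 ≈ 9.5000 mm.
Sensor diagonal = √(8.8² + 6.6²) = √121.0000 ≈ 11.0000 mm.
Equal angle of view means equal diagonal/f ratio, so f₂ = f₁ · (diagonal₂/diagonal₁) = 52.4 × 11.0000/9.5000.
f₂ = 52.4 × 1.15789 ≈ 60.674 mm.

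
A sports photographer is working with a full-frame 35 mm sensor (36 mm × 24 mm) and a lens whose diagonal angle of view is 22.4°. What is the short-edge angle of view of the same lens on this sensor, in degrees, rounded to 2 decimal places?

Sensor diagonal = √(36² + 24²) = √1872.0000 ≈ 43.2666 mm.
From the diagonal AOV: f = 43.2666 / (2·tan(11.2°)) = 43.2666 / 0.39601 ≈ 109.2562 mm.
Short-edge AOV = 2·arctan(24 / (2 × 109.2562)) = 2·arctan(0.10983) ≈ 12.5358°.

12.54°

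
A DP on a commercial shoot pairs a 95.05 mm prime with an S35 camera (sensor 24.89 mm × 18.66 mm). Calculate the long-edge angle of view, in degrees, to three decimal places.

14.919°

Angle of view α = 2·arctan(w/2f) with w = 24.89 mm and f = 95.05 mm.
w/2f = 0.13093; arctan(0.13093) ≈ 7.4594°, so α ≈ 14.9187°.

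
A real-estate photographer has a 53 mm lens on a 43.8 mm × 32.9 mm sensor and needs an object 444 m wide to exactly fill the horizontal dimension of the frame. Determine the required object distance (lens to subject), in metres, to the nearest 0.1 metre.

W: 444 m = 444000 mm.
Magnification m = w/W = dᵢ/dₒ; combined with 1/f = 1/dₒ + 1/dᵢ this gives dₒ = f·(1 + W/w).
dₒ = 53 mm × (1 + 444000/43.8) = 53 × 10137.9863 ≈ 537313.274 mm = 537.313 m.

537.3 m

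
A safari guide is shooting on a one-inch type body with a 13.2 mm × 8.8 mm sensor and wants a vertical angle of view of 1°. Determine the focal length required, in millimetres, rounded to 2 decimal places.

From α = 2·arctan(h/2f) we get f = h / (2·tan(α/2)).
With h = 8.8 mm and α/2 = 0.5°, tan(α/2) ≈ 0.00873, so f ≈ 8.8 / 0.01745 ≈ 504.1901 mm.

504.19 mm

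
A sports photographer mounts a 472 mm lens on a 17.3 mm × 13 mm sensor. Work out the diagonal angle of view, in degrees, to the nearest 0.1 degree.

2.6°

Sensor diagonal = √(17.3² + 13²) = √468.2900 ≈ 21.6400 mm.
Angle of view α = 2·arctan(d/2f) with d = 21.6400 mm and f = 472 mm.
d/2f = 0.02292; arctan(0.02292) ≈ 1.3132°, so α ≈ 2.6264°.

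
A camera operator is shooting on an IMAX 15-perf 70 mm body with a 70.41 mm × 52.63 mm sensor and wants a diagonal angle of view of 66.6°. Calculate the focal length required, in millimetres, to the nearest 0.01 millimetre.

66.91 mm

Sensor diagonal = √(70.41² + 52.63²) = √7727.4850 ≈ 87.9061 mm.
From α = 2·arctan(d/2f) we get f = d / (2·tan(α/2)).
With d = 87.9061 mm and α/2 = 33.3°, tan(α/2) ≈ 0.65688, so f ≈ 87.9061 / 1.31375 ≈ 66.9121 mm.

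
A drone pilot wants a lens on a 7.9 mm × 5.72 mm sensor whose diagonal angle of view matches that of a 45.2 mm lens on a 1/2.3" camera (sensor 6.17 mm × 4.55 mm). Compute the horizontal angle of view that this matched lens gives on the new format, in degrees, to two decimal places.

Sensor diagonal = √(6.17² + 4.55²) = √58.7714 ≈ 7.6663 mm.
Sensor diagonal = √(7.9² + 5.72²) = √95.1284 ≈ 9.7534 mm.
Equal diagonal AOV ⇒ f₂ = f₁ · 9.7534/7.6663 = 45.2 × 1.27225 ≈ 57.5056 mm.
Horizontal AOV on the new format = 2·arctan(7.9 / (2 × 57.5056)) = 2·arctan(0.06869) ≈ 7.8588°.

7.86°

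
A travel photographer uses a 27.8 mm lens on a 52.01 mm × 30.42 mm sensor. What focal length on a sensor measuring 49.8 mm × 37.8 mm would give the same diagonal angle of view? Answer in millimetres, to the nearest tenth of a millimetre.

28.8 mm

Sensor diagonal = √(52.01² + 30.42²) = √3630.4165 ≈ 60.2529 mm.
Sensor diagonal = √(49.8² + 37.8²) = √3908.8800 ≈ 62.5210 mm.
Equal angle of view means equal diagonal/f ratio, so f₂ = f₁ · (diagonal₂/diagonal₁) = 27.8 × 62.5210/60.2529.
f₂ = 27.8 × 1.03764 ≈ 28.846 mm.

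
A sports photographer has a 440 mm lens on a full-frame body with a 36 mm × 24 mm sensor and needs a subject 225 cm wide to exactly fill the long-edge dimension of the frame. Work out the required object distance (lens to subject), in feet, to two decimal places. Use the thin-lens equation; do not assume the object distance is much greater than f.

91.67 ft

W: 225 cm = 2250 mm.
Magnification m = w/W = dᵢ/dₒ; combined with 1/f = 1/dₒ + 1/dᵢ this gives dₒ = f·(1 + W/w).
dₒ = 440 mm × (1 + 2250/36) = 440 × 63.5000 ≈ 27940.000 mm = 27940.000/304.8 ft = 91.6667 ft.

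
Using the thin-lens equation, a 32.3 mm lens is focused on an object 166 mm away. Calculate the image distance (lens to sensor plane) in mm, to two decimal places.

40.10 mm

1/dᵢ = 1/f − 1/dₒ = 1/32.3 − 1/166 = 0.0249357 mm⁻¹.
dᵢ = 1/0.0249357 ≈ 40.1032 mm.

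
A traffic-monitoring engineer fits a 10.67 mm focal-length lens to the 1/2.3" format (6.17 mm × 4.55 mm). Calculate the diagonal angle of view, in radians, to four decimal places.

0.6898 rad

Sensor diagonal = √(6.17² + 4.55²) = √58.7714 ≈ 7.6663 mm.
Angle of view α = 2·arctan(d/2f) with d = 7.6663 mm and f = 10.67 mm.
d/2f = 0.35924; arctan(0.35924) ≈ 0.3449 rad, so α ≈ 0.6898 rad.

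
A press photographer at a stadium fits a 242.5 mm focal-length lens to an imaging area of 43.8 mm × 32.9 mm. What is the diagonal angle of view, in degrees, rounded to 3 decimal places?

12.888°

Sensor diagonal = √(43.8² + 32.9²) = √3000.8500 ≈ 54.7800 mm.
Angle of view α = 2·arctan(d/2f) with d = 54.7800 mm and f = 242.5 mm.
d/2f = 0.11295; arctan(0.11295) ≈ 6.4442°, so α ≈ 12.8883°.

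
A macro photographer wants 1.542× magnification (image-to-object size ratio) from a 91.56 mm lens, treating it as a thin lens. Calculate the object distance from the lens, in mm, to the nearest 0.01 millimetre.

150.94 mm

With m = dᵢ/dₒ and 1/f = 1/dₒ + 1/dᵢ, substituting dᵢ = m·dₒ gives 1/f = (1 + 1/m)/dₒ, hence dₒ = f·(1 + 1/m).
dₒ = 91.56 × (1 + 1/1.542) = 91.56 × 1.64851 ≈ 150.937 mm.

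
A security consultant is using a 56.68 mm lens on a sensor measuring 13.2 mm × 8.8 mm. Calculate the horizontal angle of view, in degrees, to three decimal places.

Angle of view α = 2·arctan(w/2f) with w = 13.2 mm and f = 56.68 mm.
w/2f = 0.11644; arctan(0.11644) ≈ 6.6418°, so α ≈ 13.2836°.

13.284°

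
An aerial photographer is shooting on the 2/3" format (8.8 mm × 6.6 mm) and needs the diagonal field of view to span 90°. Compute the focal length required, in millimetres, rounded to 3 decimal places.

5.500 mm

Sensor diagonal = √(8.8² + 6.6²) = √121.0000 ≈ 11.0000 mm.
From α = 2·arctan(d/2f) we get f = d / (2·tan(α/2)).
With d = 11.0000 mm and α/2 = 45°, tan(α/2) ≈ 1.00000, so f ≈ 11.0000 / 2.00000 ≈ 5.5000 mm.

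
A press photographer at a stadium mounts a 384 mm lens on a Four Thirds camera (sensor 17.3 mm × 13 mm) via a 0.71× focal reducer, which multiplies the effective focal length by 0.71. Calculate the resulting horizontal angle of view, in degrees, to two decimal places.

Effective focal length f = 384 × 0.71 = 272.64 mm.
α = 2·arctan(17.3 / (2 × 272.64)) = 2·arctan(0.03173) ≈ 3.6344°.

3.63°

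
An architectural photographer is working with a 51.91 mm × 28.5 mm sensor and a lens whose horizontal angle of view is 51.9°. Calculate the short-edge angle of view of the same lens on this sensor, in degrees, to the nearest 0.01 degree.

29.92°

From the horizontal AOV: f = 51.91 / (2·tan(25.95°)) = 51.91 / 0.97331 ≈ 53.3337 mm.
Short-edge AOV = 2·arctan(28.5 / (2 × 53.3337)) = 2·arctan(0.26719) ≈ 29.9183°.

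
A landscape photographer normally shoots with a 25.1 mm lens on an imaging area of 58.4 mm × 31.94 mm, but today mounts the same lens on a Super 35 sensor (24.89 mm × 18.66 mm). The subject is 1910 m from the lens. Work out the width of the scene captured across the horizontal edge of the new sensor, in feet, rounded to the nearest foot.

The focal length stays 25.1 mm; the relevant sensor dimension is now w = 24.89 mm. Object distance dₒ = 1910 m = 1.91e+06 mm.
Thin-lens field width W = w·(dₒ − f)/f = 24.89 × (1.91e+06 − 25.1)/25.1 ≈ 1893995.030 mm = 1893995.030/304.8 ft = 6213.89 ft.

6214 ft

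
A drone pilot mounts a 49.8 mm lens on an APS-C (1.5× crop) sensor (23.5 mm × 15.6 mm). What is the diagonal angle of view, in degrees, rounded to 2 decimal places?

31.62°

Sensor diagonal = √(23.5² + 15.6²) = √795.6100 ≈ 28.2066 mm.
Angle of view α = 2·arctan(d/2f) with d = 28.2066 mm and f = 49.8 mm.
d/2f = 0.28320; arctan(0.28320) ≈ 15.8120°, so α ≈ 31.6241°.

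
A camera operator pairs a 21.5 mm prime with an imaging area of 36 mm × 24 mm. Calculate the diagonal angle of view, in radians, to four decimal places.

Sensor diagonal = √(36² + 24²) = √1872.0000 ≈ 43.2666 mm.
Angle of view α = 2·arctan(d/2f) with d = 43.2666 mm and f = 21.5 mm.
d/2f = 1.00620; arctan(1.00620) ≈ 0.7885 rad, so α ≈ 1.5770 rad.

1.5770 rad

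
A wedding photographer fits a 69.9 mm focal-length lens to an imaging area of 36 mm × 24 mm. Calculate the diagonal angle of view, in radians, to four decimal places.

0.6003 rad

Sensor diagonal = √(36² + 24²) = √1872.0000 ≈ 43.2666 mm.
Angle of view α = 2·arctan(d/2f) with d = 43.2666 mm and f = 69.9 mm.
d/2f = 0.30949; arctan(0.30949) ≈ 0.3001 rad, so α ≈ 0.6003 rad.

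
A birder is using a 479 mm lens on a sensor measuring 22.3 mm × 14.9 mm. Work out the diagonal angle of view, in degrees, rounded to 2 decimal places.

3.21°

Sensor diagonal = √(22.3² + 14.9²) = √719.3000 ≈ 26.8198 mm.
Angle of view α = 2·arctan(d/2f) with d = 26.8198 mm and f = 479 mm.
d/2f = 0.02800; arctan(0.02800) ≈ 1.6036°, so α ≈ 3.2072°.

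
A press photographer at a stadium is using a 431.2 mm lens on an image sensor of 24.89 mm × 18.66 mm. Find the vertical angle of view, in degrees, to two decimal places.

2.48°

Angle of view α = 2·arctan(h/2f) with h = 18.66 mm and f = 431.2 mm.
h/2f = 0.02164; arctan(0.02164) ≈ 1.2395°, so α ≈ 2.4791°.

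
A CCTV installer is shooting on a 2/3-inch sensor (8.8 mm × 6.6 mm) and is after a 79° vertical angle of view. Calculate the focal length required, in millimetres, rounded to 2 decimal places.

4.00 mm

From α = 2·arctan(h/2f) we get f = h / (2·tan(α/2)).
With h = 6.6 mm and α/2 = 39.5°, tan(α/2) ≈ 0.82434, so f ≈ 6.6 / 1.64867 ≈ 4.0032 mm.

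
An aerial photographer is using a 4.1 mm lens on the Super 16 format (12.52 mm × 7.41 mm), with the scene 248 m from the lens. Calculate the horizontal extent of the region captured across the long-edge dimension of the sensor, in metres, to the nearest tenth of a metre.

dₒ: 248 m = 248000 mm.
Similar triangles through the lens centre give W/dₒ = w/dᵢ; with 1/f = 1/dₒ + 1/dᵢ this gives W = w·(dₒ − f)/f.
W = 12.52 mm × (248000 − 4.1) / 4.1 = 12.52 × 60486.8049 ≈ 757294.797 mm = 757.295 m.

757.3 m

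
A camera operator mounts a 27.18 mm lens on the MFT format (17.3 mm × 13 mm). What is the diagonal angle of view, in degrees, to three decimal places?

Sensor diagonal = √(17.3² + 13²) = √468.2900 ≈ 21.6400 mm.
Angle of view α = 2·arctan(d/2f) with d = 21.6400 mm and f = 27.18 mm.
d/2f = 0.39809; arctan(0.39809) ≈ 21.7069°, so α ≈ 43.4137°.

43.414°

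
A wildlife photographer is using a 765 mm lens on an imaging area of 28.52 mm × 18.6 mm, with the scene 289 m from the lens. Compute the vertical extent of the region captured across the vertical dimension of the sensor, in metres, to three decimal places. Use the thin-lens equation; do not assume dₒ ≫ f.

dₒ: 289 m = 289000 mm.
Similar triangles through the lens centre give W/dₒ = h/dᵢ; with 1/f = 1/dₒ + 1/dᵢ this gives W = h·(dₒ − f)/f.
W = 18.6 mm × (289000 − 765) / 765 = 18.6 × 376.7778 ≈ 7008.067 mm = 7.00807 m.

7.008 m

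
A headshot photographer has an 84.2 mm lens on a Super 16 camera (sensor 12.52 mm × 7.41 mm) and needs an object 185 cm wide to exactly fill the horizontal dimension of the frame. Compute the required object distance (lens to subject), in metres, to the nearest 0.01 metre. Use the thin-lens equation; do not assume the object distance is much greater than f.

W: 185 cm = 1850 mm.
Magnification m = w/W = dᵢ/dₒ; combined with 1/f = 1/dₒ + 1/dᵢ this gives dₒ = f·(1 + W/w).
dₒ = 84.2 mm × (1 + 1850/12.52) = 84.2 × 148.7636 ≈ 12525.893 mm = 12.5259 m.

12.53 m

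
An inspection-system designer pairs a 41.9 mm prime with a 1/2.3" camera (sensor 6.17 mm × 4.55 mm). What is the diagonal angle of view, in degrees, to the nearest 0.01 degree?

10.45°

Sensor diagonal = √(6.17² + 4.55²) = √58.7714 ≈ 7.6663 mm.
Angle of view α = 2·arctan(d/2f) with d = 7.6663 mm and f = 41.9 mm.
d/2f = 0.09148; arctan(0.09148) ≈ 5.2270°, so α ≈ 10.4540°.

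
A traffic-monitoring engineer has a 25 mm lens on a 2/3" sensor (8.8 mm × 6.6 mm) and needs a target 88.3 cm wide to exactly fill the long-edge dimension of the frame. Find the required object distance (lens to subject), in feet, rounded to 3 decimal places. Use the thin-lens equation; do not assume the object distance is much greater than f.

8.312 ft

W: 88.3 cm = 883 mm.
Magnification m = w/W = dᵢ/dₒ; combined with 1/f = 1/dₒ + 1/dᵢ this gives dₒ = f·(1 + W/w).
dₒ = 25 mm × (1 + 883/8.8) = 25 × 101.3409 ≈ 2533.523 mm = 2533.523/304.8 ft = 8.31208 ft.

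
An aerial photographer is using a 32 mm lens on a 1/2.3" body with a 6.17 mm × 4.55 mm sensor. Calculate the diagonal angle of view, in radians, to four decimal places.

0.2384 rad

Sensor diagonal = √(6.17² + 4.55²) = √58.7714 ≈ 7.6663 mm.
Angle of view α = 2·arctan(d/2f) with d = 7.6663 mm and f = 32 mm.
d/2f = 0.11979; arctan(0.11979) ≈ 0.1192 rad, so α ≈ 0.2384 rad.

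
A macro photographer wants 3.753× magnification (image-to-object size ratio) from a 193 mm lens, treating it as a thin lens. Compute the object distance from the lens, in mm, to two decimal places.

244.43 mm

With m = dᵢ/dₒ and 1/f = 1/dₒ + 1/dᵢ, substituting dᵢ = m·dₒ gives 1/f = (1 + 1/m)/dₒ, hence dₒ = f·(1 + 1/m).
dₒ = 193 × (1 + 1/3.753) = 193 × 1.26645 ≈ 244.426 mm.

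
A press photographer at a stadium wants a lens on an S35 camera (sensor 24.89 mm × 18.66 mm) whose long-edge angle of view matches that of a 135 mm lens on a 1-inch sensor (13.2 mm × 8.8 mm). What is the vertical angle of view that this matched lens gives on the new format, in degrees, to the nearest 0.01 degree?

Equal long-edge AOV ⇒ f₂ = f₁ · 24.89/13.2 = 135 × 1.88561 ≈ 254.5568 mm.
Vertical AOV on the new format = 2·arctan(18.66 / (2 × 254.5568)) = 2·arctan(0.03665) ≈ 4.1981°.

4.20°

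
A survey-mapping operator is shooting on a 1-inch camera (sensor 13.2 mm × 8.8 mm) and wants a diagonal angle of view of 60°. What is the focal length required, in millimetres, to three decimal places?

13.739 mm

Sensor diagonal = √(13.2² + 8.8²) = √251.6800 ≈ 15.8644 mm.
From α = 2·arctan(d/2f) we get f = d / (2·tan(α/2)).
With d = 15.8644 mm and α/2 = 30°, tan(α/2) ≈ 0.57735, so f ≈ 15.8644 / 1.15470 ≈ 13.7390 mm.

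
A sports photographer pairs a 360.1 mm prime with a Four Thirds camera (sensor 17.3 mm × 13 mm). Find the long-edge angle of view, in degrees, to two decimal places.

Angle of view α = 2·arctan(w/2f) with w = 17.3 mm and f = 360.1 mm.
w/2f = 0.02402; arctan(0.02402) ≈ 1.3760°, so α ≈ 2.7521°.

2.75°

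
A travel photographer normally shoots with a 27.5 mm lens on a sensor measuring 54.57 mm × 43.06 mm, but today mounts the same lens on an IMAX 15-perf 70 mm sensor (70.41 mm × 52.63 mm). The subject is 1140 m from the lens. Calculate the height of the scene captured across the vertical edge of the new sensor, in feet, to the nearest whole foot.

The focal length stays 27.5 mm; the relevant sensor dimension is now h = 52.63 mm. Object distance dₒ = 1140 m = 1.14e+06 mm.
Thin-lens field height W = h·(dₒ − f)/f = 52.63 × (1.14e+06 − 27.5)/27.5 ≈ 2181700.097 mm = 2181700.097/304.8 ft = 7157.81 ft.

7158 ft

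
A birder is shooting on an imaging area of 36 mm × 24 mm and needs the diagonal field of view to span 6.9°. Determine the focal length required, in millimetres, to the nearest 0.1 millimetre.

Sensor diagonal = √(36² + 24²) = √1872.0000 ≈ 43.2666 mm.
From α = 2·arctan(d/2f) we get f = d / (2·tan(α/2)).
With d = 43.2666 mm and α/2 = 3.45°, tan(α/2) ≈ 0.06029, so f ≈ 43.2666 / 0.12057 ≈ 358.8402 mm.

358.8 mm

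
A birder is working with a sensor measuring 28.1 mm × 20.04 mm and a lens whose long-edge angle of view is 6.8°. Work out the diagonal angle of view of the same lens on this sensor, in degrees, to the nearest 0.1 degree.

8.3°

From the long-edge AOV: f = 28.1 / (2·tan(3.4°)) = 28.1 / 0.11882 ≈ 236.4884 mm.
Sensor diagonal = √(28.1² + 20.04²) = √1191.2116 ≈ 34.5139 mm.
Diagonal AOV = 2·arctan(34.5139 / (2 × 236.4884)) = 2·arctan(0.07297) ≈ 8.3471°.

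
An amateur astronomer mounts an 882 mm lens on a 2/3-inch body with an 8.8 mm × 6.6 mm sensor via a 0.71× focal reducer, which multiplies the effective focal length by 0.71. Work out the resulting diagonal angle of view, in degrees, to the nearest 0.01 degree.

Effective focal length f = 882 × 0.71 = 626.22 mm.
Sensor diagonal = √(8.8² + 6.6²) = √121.0000 ≈ 11.0000 mm.
α = 2·arctan(11.000 / (2 × 626.22)) = 2·arctan(0.00878) ≈ 1.0064°.

1.01°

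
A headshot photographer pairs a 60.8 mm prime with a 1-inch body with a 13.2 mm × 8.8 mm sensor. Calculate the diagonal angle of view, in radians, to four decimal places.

Sensor diagonal = √(13.2² + 8.8²) = √251.6800 ≈ 15.8644 mm.
Angle of view α = 2·arctan(d/2f) with d = 15.8644 mm and f = 60.8 mm.
d/2f = 0.13046; arctan(0.13046) ≈ 0.1297 rad, so α ≈ 0.2595 rad.

0.2595 rad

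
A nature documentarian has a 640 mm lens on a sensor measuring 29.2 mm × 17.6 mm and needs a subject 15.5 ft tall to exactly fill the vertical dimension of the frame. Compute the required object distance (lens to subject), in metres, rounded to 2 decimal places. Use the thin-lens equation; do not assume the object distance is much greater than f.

W: 15.5 ft × 304.8 mm/ft = 4724.40 mm.
Magnification m = h/W = dᵢ/dₒ; combined with 1/f = 1/dₒ + 1/dᵢ this gives dₒ = f·(1 + W/h).
dₒ = 640 mm × (1 + 4724.4/17.6) = 640 × 269.4318 ≈ 172436.358 mm = 172.436 m.

172.44 m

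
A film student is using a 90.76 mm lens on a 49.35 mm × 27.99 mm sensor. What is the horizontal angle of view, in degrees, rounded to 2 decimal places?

Angle of view α = 2·arctan(w/2f) with w = 49.35 mm and f = 90.76 mm.
w/2f = 0.27187; arctan(0.27187) ≈ 15.2094°, so α ≈ 30.4189°.

30.42°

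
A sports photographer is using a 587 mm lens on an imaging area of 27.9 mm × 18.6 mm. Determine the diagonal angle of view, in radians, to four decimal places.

Sensor diagonal = √(27.9² + 18.6²) = √1124.3700 ≈ 33.5316 mm.
Angle of view α = 2·arctan(d/2f) with d = 33.5316 mm and f = 587 mm.
d/2f = 0.02856; arctan(0.02856) ≈ 0.0286 rad, so α ≈ 0.0571 rad.

0.0571 rad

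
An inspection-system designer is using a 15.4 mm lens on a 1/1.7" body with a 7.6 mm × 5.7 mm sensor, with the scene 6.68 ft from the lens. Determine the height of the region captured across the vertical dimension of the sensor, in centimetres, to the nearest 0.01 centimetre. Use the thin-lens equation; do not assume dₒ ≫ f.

74.79 cm

dₒ: 6.68 ft × 304.8 mm/ft = 2036.06 mm.
Similar triangles through the lens centre give W/dₒ = h/dᵢ; with 1/f = 1/dₒ + 1/dᵢ this gives W = h·(dₒ − f)/f.
W = 5.7 mm × (2036.06 − 15.4) / 15.4 = 5.7 × 131.2119 ≈ 747.908 mm = 74.7908 cm.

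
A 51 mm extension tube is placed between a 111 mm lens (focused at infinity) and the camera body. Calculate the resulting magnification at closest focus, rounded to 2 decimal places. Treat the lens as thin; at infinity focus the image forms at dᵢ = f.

0.46×

The tube moves the image plane from f to f + e, so dᵢ = 111 + 51 = 162 mm. Focus is achieved when 1/f = 1/dₒ + 1/dᵢ, giving dₒ = 1/(1/f − 1/(f+e)).
Magnification m = dᵢ/dₒ = (f+e)·(1/f − 1/(f+e)) = e/f = 51/111 ≈ 0.4595.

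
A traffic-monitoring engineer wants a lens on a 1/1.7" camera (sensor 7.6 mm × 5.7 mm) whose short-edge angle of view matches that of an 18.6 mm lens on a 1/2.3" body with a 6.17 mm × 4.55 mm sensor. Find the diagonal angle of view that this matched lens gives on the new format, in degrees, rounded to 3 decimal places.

Equal short-edge AOV ⇒ f₂ = f₁ · 5.7/4.55 = 18.6 × 1.25275 ≈ 23.3011 mm.
Sensor diagonal = √(7.6² + 5.7²) = √90.2500 ≈ 9.5000 mm.
Diagonal AOV on the new format = 2·arctan(9.5000 / (2 × 23.3011)) = 2·arctan(0.20385) ≈ 23.0441°.

23.044°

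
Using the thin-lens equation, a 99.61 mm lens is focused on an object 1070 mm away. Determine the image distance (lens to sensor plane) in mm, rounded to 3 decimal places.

109.835 mm

1/dᵢ = 1/f − 1/dₒ = 1/99.61 − 1/1070 = 0.0091046 mm⁻¹.
dᵢ = 1/0.0091046 ≈ 109.8349 mm.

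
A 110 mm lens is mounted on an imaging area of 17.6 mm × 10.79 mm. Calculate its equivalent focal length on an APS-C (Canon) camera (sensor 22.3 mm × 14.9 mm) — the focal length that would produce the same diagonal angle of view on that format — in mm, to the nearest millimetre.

143 mm

Sensor diagonal = √(17.6² + 10.79²) = √426.1841 ≈ 20.6442 mm.
Sensor diagonal = √(22.3² + 14.9²) = √719.3000 ≈ 26.8198 mm.
Equal angle of view means equal diagonal/f ratio, so f₂ = f₁ · (diagonal₂/diagonal₁) = 110 × 26.8198/20.6442.
f₂ = 110 × 1.29914 ≈ 142.906 mm.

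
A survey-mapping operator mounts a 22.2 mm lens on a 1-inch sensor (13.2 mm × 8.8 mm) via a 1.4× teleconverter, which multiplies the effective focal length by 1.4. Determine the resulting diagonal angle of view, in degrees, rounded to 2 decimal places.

28.63°

Effective focal length f = 22.2 × 1.4 = 31.08 mm.
Sensor diagonal = √(13.2² + 8.8²) = √251.6800 ≈ 15.8644 mm.
α = 2·arctan(15.864 / (2 × 31.08)) = 2·arctan(0.25522) ≈ 28.6347°.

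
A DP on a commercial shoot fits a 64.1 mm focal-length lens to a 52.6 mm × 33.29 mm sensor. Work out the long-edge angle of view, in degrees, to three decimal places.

Angle of view α = 2·arctan(w/2f) with w = 52.6 mm and f = 64.1 mm.
w/2f = 0.41030; arctan(0.41030) ≈ 22.3082°, so α ≈ 44.6163°.

44.616°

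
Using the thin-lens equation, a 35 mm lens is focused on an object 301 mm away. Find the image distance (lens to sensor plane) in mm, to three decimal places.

39.605 mm

1/dᵢ = 1/f − 1/dₒ = 1/35 − 1/301 = 0.0252492 mm⁻¹.
dᵢ = 1/0.0252492 ≈ 39.6053 mm.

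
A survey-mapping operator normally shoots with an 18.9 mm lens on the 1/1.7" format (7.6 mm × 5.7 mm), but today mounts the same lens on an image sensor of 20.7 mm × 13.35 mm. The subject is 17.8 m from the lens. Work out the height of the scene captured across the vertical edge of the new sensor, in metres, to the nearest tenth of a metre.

12.6 m

The focal length stays 18.9 mm; the relevant sensor dimension is now h = 13.35 mm. Object distance dₒ = 17.8 m = 17800 mm.
Thin-lens field height W = h·(dₒ − f)/f = 13.35 × (17800 − 18.9)/18.9 ≈ 12559.666 mm = 12.5597 m.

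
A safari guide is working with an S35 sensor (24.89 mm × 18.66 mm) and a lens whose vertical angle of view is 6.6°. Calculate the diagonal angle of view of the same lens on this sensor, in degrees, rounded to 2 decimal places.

From the vertical AOV: f = 18.66 / (2·tan(3.3°)) = 18.66 / 0.11532 ≈ 161.8116 mm.
Sensor diagonal = √(24.89² + 18.66²) = √967.7077 ≈ 31.1080 mm.
Diagonal AOV = 2·arctan(31.1080 / (2 × 161.8116)) = 2·arctan(0.09612) ≈ 10.9813°.

10.98°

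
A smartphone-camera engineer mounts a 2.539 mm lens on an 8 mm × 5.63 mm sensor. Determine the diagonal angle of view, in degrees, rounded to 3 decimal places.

125.133°

Sensor diagonal = √(8² + 5.63²) = √95.6969 ≈ 9.7825 mm.
Angle of view α = 2·arctan(d/2f) with d = 9.7825 mm and f = 2.539 mm.
d/2f = 1.92644; arctan(1.92644) ≈ 62.5666°, so α ≈ 125.1331°.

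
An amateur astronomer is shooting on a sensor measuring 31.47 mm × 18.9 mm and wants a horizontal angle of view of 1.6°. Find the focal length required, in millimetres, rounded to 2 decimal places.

From α = 2·arctan(w/2f) we get f = w / (2·tan(α/2)).
With w = 31.47 mm and α/2 = 0.8°, tan(α/2) ≈ 0.01396, so f ≈ 31.47 / 0.02793 ≈ 1126.8631 mm.

1126.86 mm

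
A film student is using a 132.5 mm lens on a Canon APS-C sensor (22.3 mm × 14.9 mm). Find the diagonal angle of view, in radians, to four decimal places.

Sensor diagonal = √(22.3² + 14.9²) = √719.3000 ≈ 26.8198 mm.
Angle of view α = 2·arctan(d/2f) with d = 26.8198 mm and f = 132.5 mm.
d/2f = 0.10121; arctan(0.10121) ≈ 0.1009 rad, so α ≈ 0.2017 rad.

0.2017 rad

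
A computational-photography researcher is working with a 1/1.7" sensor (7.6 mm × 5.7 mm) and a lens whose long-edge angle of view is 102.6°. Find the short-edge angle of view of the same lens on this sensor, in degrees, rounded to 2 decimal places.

From the long-edge AOV: f = 7.6 / (2·tan(51.3°)) = 7.6 / 2.49641 ≈ 3.0444 mm.
Short-edge AOV = 2·arctan(5.7 / (2 × 3.0444)) = 2·arctan(0.93615) ≈ 86.2226°.

86.22°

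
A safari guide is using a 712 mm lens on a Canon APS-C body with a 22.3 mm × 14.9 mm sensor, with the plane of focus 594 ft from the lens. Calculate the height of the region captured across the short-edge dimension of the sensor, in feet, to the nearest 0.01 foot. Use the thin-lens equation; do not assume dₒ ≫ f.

dₒ: 594 ft × 304.8 mm/ft = 181051.19 mm.
Similar triangles through the lens centre give W/dₒ = h/dᵢ; with 1/f = 1/dₒ + 1/dᵢ this gives W = h·(dₒ − f)/f.
W = 14.9 mm × (181051 − 712) / 712 = 14.9 × 253.2854 ≈ 3773.952 mm = 3773.952/304.8 ft = 12.3817 ft.

12.38 ft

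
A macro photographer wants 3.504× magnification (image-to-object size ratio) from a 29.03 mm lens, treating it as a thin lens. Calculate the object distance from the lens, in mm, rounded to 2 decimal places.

37.31 mm

With m = dᵢ/dₒ and 1/f = 1/dₒ + 1/dᵢ, substituting dᵢ = m·dₒ gives 1/f = (1 + 1/m)/dₒ, hence dₒ = f·(1 + 1/m).
dₒ = 29.03 × (1 + 1/3.504) = 29.03 × 1.28539 ≈ 37.315 mm.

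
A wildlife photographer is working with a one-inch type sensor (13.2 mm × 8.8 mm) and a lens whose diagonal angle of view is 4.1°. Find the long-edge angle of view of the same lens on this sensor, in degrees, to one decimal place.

Sensor diagonal = √(13.2² + 8.8²) = √251.6800 ≈ 15.8644 mm.
From the diagonal AOV: f = 15.8644 / (2·tan(2.05°)) = 15.8644 / 0.07159 ≈ 221.6041 mm.
Long-edge AOV = 2·arctan(13.2 / (2 × 221.6041)) = 2·arctan(0.02978) ≈ 3.4119°.

3.4°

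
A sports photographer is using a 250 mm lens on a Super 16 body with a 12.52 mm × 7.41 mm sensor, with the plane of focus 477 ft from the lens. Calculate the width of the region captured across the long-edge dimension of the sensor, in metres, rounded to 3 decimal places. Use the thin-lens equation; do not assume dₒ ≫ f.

dₒ: 477 ft × 304.8 mm/ft = 145389.60 mm.
Similar triangles through the lens centre give W/dₒ = w/dᵢ; with 1/f = 1/dₒ + 1/dᵢ this gives W = w·(dₒ − f)/f.
W = 12.52 mm × (145390 − 250) / 250 = 12.52 × 580.5584 ≈ 7268.591 mm = 7.26859 m.

7.269 m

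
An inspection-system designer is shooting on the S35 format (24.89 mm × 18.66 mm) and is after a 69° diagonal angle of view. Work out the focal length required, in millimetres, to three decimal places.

22.631 mm

Sensor diagonal = √(24.89² + 18.66²) = √967.7077 ≈ 31.1080 mm.
From α = 2·arctan(d/2f) we get f = d / (2·tan(α/2)).
With d = 31.1080 mm and α/2 = 34.5°, tan(α/2) ≈ 0.68728, so f ≈ 31.1080 / 1.37456 ≈ 22.6312 mm.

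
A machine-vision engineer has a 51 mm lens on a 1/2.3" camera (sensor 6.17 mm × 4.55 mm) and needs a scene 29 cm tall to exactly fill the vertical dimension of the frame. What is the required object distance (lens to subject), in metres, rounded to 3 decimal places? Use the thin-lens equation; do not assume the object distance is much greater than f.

W: 29 cm = 290 mm.
Magnification m = h/W = dᵢ/dₒ; combined with 1/f = 1/dₒ + 1/dᵢ this gives dₒ = f·(1 + W/h).
dₒ = 51 mm × (1 + 290/4.55) = 51 × 64.7363 ≈ 3301.549 mm = 3.30155 m.

3.302 m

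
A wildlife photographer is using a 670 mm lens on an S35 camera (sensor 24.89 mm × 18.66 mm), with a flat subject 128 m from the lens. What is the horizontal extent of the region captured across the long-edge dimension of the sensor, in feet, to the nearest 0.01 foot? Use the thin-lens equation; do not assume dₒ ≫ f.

15.52 ft

dₒ: 128 m = 128000 mm.
Similar triangles through the lens centre give W/dₒ = w/dᵢ; with 1/f = 1/dₒ + 1/dᵢ this gives W = w·(dₒ − f)/f.
W = 24.89 mm × (128000 − 670) / 670 = 24.89 × 190.0448 ≈ 4730.214 mm = 4730.214/304.8 ft = 15.5191 ft.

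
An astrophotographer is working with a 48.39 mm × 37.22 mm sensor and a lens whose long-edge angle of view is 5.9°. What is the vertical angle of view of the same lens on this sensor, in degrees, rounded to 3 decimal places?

From the long-edge AOV: f = 48.39 / (2·tan(2.95°)) = 48.39 / 0.10307 ≈ 469.5072 mm.
Vertical AOV = 2·arctan(37.22 / (2 × 469.5072)) = 2·arctan(0.03964) ≈ 4.5397°.

4.540°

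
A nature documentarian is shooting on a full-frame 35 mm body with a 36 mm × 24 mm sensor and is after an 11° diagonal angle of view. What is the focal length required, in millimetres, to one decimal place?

224.7 mm

Sensor diagonal = √(36² + 24²) = √1872.0000 ≈ 43.2666 mm.
From α = 2·arctan(d/2f) we get f = d / (2·tan(α/2)).
With d = 43.2666 mm and α/2 = 5.5°, tan(α/2) ≈ 0.09629, so f ≈ 43.2666 / 0.19258 ≈ 224.6705 mm.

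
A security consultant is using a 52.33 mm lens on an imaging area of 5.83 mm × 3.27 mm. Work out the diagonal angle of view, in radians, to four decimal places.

0.1276 rad

Sensor diagonal = √(5.83² + 3.27²) = √44.6818 ≈ 6.6844 mm.
Angle of view α = 2·arctan(d/2f) with d = 6.6844 mm and f = 52.33 mm.
d/2f = 0.06387; arctan(0.06387) ≈ 0.0638 rad, so α ≈ 0.1276 rad.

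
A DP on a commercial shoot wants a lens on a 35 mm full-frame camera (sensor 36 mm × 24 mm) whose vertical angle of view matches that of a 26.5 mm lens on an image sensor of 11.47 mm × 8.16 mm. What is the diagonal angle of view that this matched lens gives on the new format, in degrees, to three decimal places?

Equal vertical AOV ⇒ f₂ = f₁ · 24/8.16 = 26.5 × 2.94118 ≈ 77.9412 mm.
Sensor diagonal = √(36² + 24²) = √1872.0000 ≈ 43.2666 mm.
Diagonal AOV on the new format = 2·arctan(43.2666 / (2 × 77.9412)) = 2·arctan(0.27756) ≈ 31.0250°.

31.025°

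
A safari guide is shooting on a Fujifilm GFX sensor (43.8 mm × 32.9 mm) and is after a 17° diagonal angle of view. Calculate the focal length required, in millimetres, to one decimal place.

Sensor diagonal = √(43.8² + 32.9²) = √3000.8500 ≈ 54.7800 mm.
From α = 2·arctan(d/2f) we get f = d / (2·tan(α/2)).
With d = 54.7800 mm and α/2 = 8.5°, tan(α/2) ≈ 0.14945, so f ≈ 54.7800 / 0.29890 ≈ 183.2708 mm.

183.3 mm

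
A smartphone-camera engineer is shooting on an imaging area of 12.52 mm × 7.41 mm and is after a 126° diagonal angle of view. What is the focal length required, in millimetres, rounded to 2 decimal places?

Sensor diagonal = √(12.52² + 7.41²) = √211.6585 ≈ 14.5485 mm.
From α = 2·arctan(d/2f) we get f = d / (2·tan(α/2)).
With d = 14.5485 mm and α/2 = 63°, tan(α/2) ≈ 1.96261, so f ≈ 14.5485 / 3.92522 ≈ 3.7064 mm.

3.71 mm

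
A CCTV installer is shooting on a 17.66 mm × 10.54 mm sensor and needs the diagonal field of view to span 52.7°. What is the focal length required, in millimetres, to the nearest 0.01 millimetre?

20.76 mm

Sensor diagonal = √(17.66² + 10.54²) = √422.9672 ≈ 20.5662 mm.
From α = 2·arctan(d/2f) we get f = d / (2·tan(α/2)).
With d = 20.5662 mm and α/2 = 26.35°, tan(α/2) ≈ 0.49532, so f ≈ 20.5662 / 0.99063 ≈ 20.7606 mm.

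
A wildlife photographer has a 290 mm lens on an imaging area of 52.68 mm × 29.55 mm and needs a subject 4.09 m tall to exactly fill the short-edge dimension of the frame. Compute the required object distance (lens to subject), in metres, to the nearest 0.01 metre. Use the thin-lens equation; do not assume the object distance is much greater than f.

W: 4.09 m = 4090 mm.
Magnification m = h/W = dᵢ/dₒ; combined with 1/f = 1/dₒ + 1/dᵢ this gives dₒ = f·(1 + W/h).
dₒ = 290 mm × (1 + 4090/29.55) = 290 × 139.4095 ≈ 40428.748 mm = 40.4287 m.

40.43 m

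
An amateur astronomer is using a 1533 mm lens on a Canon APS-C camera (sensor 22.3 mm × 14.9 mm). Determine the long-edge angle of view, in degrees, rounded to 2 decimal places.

Angle of view α = 2·arctan(w/2f) with w = 22.3 mm and f = 1533 mm.
w/2f = 0.00727; arctan(0.00727) ≈ 0.4167°, so α ≈ 0.8334°.

0.83°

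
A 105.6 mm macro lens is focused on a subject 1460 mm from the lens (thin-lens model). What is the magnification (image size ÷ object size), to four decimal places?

0.0780×

Thin lens: 1/f = 1/dₒ + 1/dᵢ → 1/dᵢ = 1/105.6 − 1/1460 = 0.0087848 mm⁻¹, so dᵢ ≈ 113.8334 mm.
Magnification m = dᵢ/dₒ = 113.8334/1460 ≈ 0.07797.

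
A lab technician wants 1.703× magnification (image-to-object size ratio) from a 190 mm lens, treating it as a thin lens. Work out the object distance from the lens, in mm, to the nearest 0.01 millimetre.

With m = dᵢ/dₒ and 1/f = 1/dₒ + 1/dᵢ, substituting dᵢ = m·dₒ gives 1/f = (1 + 1/m)/dₒ, hence dₒ = f·(1 + 1/m).
dₒ = 190 × (1 + 1/1.703) = 190 × 1.58720 ≈ 301.568 mm.

301.57 mm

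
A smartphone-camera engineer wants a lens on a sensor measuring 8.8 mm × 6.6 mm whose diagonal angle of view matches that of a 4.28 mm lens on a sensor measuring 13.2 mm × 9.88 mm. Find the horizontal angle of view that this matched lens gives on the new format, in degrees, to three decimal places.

114.036°

Sensor diagonal = √(13.2² + 9.88²) = √271.8544 ≈ 16.4880 mm.
Sensor diagonal = √(8.8² + 6.6²) = √121.0000 ≈ 11.0000 mm.
Equal diagonal AOV ⇒ f₂ = f₁ · 11.0000/16.4880 = 4.28 × 0.66715 ≈ 2.8554 mm.
Horizontal AOV on the new format = 2·arctan(8.8 / (2 × 2.8554)) = 2·arctan(1.54094) ≈ 114.0364°.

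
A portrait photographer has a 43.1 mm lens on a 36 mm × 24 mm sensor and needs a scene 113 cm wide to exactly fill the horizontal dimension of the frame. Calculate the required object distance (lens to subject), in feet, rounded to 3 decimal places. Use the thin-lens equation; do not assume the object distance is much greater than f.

W: 113 cm = 1130 mm.
Magnification m = w/W = dᵢ/dₒ; combined with 1/f = 1/dₒ + 1/dᵢ this gives dₒ = f·(1 + W/w).
dₒ = 43.1 mm × (1 + 1130/36) = 43.1 × 32.3889 ≈ 1395.961 mm = 1395.961/304.8 ft = 4.57993 ft.

4.580 ft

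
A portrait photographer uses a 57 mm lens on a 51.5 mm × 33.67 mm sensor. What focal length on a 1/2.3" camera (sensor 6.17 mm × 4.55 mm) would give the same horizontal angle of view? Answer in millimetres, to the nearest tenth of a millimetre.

Equal angle of view means equal width/f ratio, so f₂ = f₁ · (width₂/width₁) = 57 × 6.17/51.5.
f₂ = 57 × 0.11981 ≈ 6.829 mm.

6.8 mm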